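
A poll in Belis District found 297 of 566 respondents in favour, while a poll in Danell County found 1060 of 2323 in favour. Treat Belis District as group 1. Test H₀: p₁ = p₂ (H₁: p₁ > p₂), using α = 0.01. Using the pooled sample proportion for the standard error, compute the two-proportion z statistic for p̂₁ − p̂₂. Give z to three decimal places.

z = 2.925

p̂₁ = 297/566 = 0.52473, p̂₂ = 1060/2323 = 0.45631.
Pooled p̂ = (297+1060)/(566+2323) = 1357/2889 = 0.46971.
SE = √(0.249083 × 0.00219726) = 0.02339.
z = (0.52473 − 0.45631)/0.02339 = 0.06842/0.02339 = 2.925.
p-value = P(Z > 2.925) ≈ 0.0017. With α = 0.01, reject H₀.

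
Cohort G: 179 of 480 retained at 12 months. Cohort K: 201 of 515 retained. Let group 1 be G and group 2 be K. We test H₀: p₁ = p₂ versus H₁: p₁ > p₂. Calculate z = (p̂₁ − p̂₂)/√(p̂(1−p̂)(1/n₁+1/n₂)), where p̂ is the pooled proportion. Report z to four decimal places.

p̂₁ = 179/480 ≈ 0.372917, p̂₂ = 201/515 ≈ 0.390291.
Pooled p̂ = (179+201)/(480+515) = 380/995 = 0.381910.
SE = √(p̂(1−p̂)(1/n₁+1/n₂)) = √(0.381910·0.618090·0.00402508) = √(0.000950139) = 0.030824.
z = (0.372917 − 0.390291)/0.030824 = -0.017374/0.030824 = -0.5637.
p-value = P(Z > -0.564) ≈ 0.7135.

z = -0.5637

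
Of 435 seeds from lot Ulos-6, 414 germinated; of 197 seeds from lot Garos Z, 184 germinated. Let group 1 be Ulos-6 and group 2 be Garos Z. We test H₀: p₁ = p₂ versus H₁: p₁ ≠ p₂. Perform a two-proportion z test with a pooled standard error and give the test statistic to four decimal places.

p̂₁ = 414/435 ≈ 0.951724, p̂₂ = 184/197 ≈ 0.934010.
Pooled p̂ = (414+184)/(435+197) = 598/632 = 0.946203.
SE = √(0.0509033 × 0.00737499) = 0.019376.
z = (0.951724 − 0.934010)/0.019376 = 0.017714/0.019376 = 0.9142.

z = 0.9142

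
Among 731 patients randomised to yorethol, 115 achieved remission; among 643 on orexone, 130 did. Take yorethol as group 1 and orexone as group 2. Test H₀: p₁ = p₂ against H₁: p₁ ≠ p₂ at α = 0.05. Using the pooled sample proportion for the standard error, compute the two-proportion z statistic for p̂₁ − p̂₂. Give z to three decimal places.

z = -2.168

p̂₁ = 115/731 ≈ 0.157319, p̂₂ = 130/643 ≈ 0.202177.
Pooled p̂ = (115+130)/(731+643) = 245/1374 = 0.178311.
SE = √(0.146517 × 0.0029232) = 0.020695.
z = (0.157319 − 0.202177)/0.020695 = -0.044858/0.020695 = -2.168.
p-value = 2·P(Z > 2.168) ≈ 0.0302. With α = 0.05, reject H₀.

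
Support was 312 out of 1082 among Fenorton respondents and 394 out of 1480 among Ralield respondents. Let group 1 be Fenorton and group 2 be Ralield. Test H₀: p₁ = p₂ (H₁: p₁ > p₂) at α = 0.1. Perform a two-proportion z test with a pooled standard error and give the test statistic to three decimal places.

p̂₁ = 312/1082 = 0.288355, p̂₂ = 394/1480 = 0.266216.
Pooled p̂ = (312+394)/(1082+1480) = 706/2562 = 0.275566.
SE = √(p̂(1−p̂)(1/n₁+1/n₂)) = √(0.275566·0.724434·0.00159989) = √(0.000319385) = 0.017871.
z = (0.288355 − 0.266216)/0.017871 = 0.022139/0.017871 = 1.239.
p-value = P(Z > 1.239) ≈ 0.1077, so at α = 0.1 we fail to reject H₀.

z = 1.239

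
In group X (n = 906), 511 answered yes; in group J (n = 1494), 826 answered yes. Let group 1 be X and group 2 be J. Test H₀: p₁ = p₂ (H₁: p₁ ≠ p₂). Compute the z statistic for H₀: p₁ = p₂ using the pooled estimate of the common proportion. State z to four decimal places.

z = 0.5326

p̂₁ = 511/906 = 0.564018, p̂₂ = 826/1494 = 0.552878.
Pooled p̂ = (511+826)/(906+1494) = 1337/2400 = 0.557083.
SE = √(p̂(1−p̂)(1/n₁+1/n₂)) = √(0.557083·0.442917·0.0017731) = √(0.000437497) = 0.020916.
z = (0.564018 − 0.552878)/0.020916 = 0.011140/0.020916 = 0.5326.
Two-sided p-value ≈ 2·Φ(−0.533) = 0.5943.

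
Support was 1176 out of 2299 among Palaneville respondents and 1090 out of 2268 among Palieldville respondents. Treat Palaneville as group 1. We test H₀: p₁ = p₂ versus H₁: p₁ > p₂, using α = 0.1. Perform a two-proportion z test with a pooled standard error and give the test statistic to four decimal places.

z = 2.0901

p̂₁ = 1176/2299 ≈ 0.511527, p̂₂ = 1090/2268 ≈ 0.480600.
Pooled p̂ = (1176+1090)/(2299+2268) = 2266/4567 = 0.496168.
SE = √(p̂(1−p̂)(1/n₁+1/n₂)) = √(0.496168·0.503832·0.000875889) = √(0.000218959) = 0.014797.
z = (0.511527 − 0.480600)/0.014797 = 0.030927/0.014797 = 2.0901.
p-value = P(Z > 2.090) ≈ 0.0183, so at α = 0.1 we reject H₀.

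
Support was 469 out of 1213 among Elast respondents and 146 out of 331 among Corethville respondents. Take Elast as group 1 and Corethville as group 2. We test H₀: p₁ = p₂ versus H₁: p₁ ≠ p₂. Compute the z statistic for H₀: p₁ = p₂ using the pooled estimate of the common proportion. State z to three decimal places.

p̂₁ = 469/1213 = 0.38664, p̂₂ = 146/331 = 0.44109.
Pooled p̂ = (469+146)/(1213+331) = 615/1544 = 0.39832.
SE = √(0.23966 × 0.00384555) = 0.03036.
z = (0.38664 − 0.44109)/0.03036 = -0.05445/0.03036 = -1.793.

z = -1.793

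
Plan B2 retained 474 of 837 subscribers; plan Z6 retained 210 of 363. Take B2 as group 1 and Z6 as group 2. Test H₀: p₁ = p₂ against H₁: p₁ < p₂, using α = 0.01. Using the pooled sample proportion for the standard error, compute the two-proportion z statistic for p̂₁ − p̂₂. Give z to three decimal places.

p̂₁ = 474/837 = 0.56631, p̂₂ = 210/363 = 0.57851.
Pooled p̂ = (474+210)/(837+363) = 684/1200 = 0.57000.
SE = √(p̂(1−p̂)(1/n₁+1/n₂)) = √(0.57000·0.43000·0.00394956) = √(0.000968038) = 0.03111.
z = (0.56631 − 0.57851)/0.03111 = -0.01220/0.03111 = -0.392.
p-value = P(Z < -0.392) ≈ 0.3474. With α = 0.01, fail to reject H₀.

z = -0.392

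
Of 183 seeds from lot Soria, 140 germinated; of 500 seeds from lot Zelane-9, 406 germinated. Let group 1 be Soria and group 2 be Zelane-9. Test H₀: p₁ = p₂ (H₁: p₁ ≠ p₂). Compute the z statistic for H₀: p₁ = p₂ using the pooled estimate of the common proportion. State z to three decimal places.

p̂₁ = 140/183 ≈ 0.76503, p̂₂ = 406/500 ≈ 0.81200.
Pooled p̂ = (140+406)/(183+500) = 546/683 = 0.79941.
SE = √(p̂(1−p̂)(1/n₁+1/n₂)) = √(0.79941·0.20059·0.00746448) = √(0.00119694) = 0.03460.
z = (0.76503 − 0.81200)/0.03460 = -0.04697/0.03460 = -1.358.
Two-sided p-value ≈ 2·Φ(−1.358) = 0.1746.

z = -1.358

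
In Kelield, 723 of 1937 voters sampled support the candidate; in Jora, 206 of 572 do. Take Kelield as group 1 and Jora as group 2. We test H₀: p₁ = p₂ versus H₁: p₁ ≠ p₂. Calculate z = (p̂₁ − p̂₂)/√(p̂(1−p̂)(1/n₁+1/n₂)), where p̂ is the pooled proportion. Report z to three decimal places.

z = 0.571

p̂₁ = 723/1937 ≈ 0.37326, p̂₂ = 206/572 ≈ 0.36014.
Pooled p̂ = (723+206)/(1937+572) = 929/2509 = 0.37027.
SE = √(0.233169 × 0.00226451) = 0.02298.
z = (0.37326 − 0.36014)/0.02298 = 0.01312/0.02298 = 0.571.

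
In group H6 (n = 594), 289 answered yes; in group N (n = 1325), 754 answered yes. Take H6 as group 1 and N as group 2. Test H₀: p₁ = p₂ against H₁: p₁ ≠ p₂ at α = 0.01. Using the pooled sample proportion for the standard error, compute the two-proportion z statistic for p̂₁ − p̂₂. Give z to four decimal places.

z = -3.3553

p̂₁ = 289/594 = 0.4865320, p̂₂ = 754/1325 = 0.5690566.
Pooled p̂ = (289+754)/(594+1325) = 1043/1919 = 0.5435122.
SE = √(p̂(1−p̂)(1/n₁+1/n₂)) = √(0.5435122·0.4564878·0.00243822) = √(0.000604938) = 0.0245955.
z = (0.4865320 − 0.5690566)/0.0245955 = -0.0825246/0.0245955 = -3.3553.
p-value = 2·P(Z > 3.355) ≈ 0.0008; since p < α = 0.01, reject H₀.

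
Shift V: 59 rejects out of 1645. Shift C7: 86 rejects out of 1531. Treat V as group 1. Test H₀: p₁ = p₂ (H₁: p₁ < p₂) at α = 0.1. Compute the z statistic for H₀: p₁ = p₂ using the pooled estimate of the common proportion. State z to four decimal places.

p̂₁ = 59/1645 ≈ 0.0358663, p̂₂ = 86/1531 ≈ 0.0561724.
Pooled p̂ = (59+86)/(1645+1531) = 145/3176 = 0.0456549.
SE = √(p̂(1−p̂)(1/n₁+1/n₂)) = √(0.0456549·0.9543451·0.00126107) = √(5.49455e-05) = 0.0074125.
z = (0.0358663 − 0.0561724)/0.0074125 = -0.0203061/0.0074125 = -2.7394.
p-value = P(Z < -2.739) ≈ 0.0031. With α = 0.1, reject H₀.

z = -2.7394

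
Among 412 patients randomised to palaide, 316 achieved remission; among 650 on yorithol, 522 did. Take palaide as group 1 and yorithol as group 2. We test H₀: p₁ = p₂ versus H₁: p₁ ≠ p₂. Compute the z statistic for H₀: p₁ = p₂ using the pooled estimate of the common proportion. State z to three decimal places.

z = -1.405

p̂₁ = 316/412 = 0.76699, p̂₂ = 522/650 = 0.80308.
Pooled p̂ = (316+522)/(412+650) = 838/1062 = 0.78908.
SE = √(0.166434 × 0.00396565) = 0.02569.
z = (0.76699 − 0.80308)/0.02569 = -0.03609/0.02569 = -1.405.
p-value = 2·P(Z > 1.405) ≈ 0.1601.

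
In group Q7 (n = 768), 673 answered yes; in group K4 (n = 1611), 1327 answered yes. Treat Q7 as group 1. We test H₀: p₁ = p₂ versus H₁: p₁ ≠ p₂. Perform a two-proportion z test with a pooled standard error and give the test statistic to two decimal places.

p̂₁ = 673/768 ≈ 0.87630, p̂₂ = 1327/1611 ≈ 0.82371.
Pooled p̂ = (673+1327)/(768+1611) = 2000/2379 = 0.84069.
SE = √(0.133931 × 0.00192282) = 0.01605.
z = (0.87630 − 0.82371)/0.01605 = 0.05259/0.01605 = 3.28.
p-value = 2·P(Z > 3.277) ≈ 0.0010.

z = 3.28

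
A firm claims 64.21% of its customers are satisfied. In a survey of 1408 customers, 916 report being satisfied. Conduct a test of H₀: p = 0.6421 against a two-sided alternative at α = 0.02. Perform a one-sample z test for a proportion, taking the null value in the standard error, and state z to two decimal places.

z = 0.66

p̂ = 916/1408 = 0.6506.
Under H₀, SE = √(0.6421·0.3579/1408) = √(0.000163216) = 0.0128.
z = (0.6506 − 0.6421)/0.0128 = 0.0085/0.0128 = 0.66.
Two-sided p-value ≈ 2·Φ(−0.663) = 0.5074; since p > α = 0.02, fail to reject H₀.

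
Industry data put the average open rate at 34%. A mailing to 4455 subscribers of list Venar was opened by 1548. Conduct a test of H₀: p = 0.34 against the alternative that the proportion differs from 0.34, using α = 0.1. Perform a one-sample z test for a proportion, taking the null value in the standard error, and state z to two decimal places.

z = 1.05

p̂ = 1548/4455 = 0.34747.
SE = √(p₀(1−p₀)/n) = √(0.2244/4455) = 0.00710.
z = (0.34747 − 0.34)/0.00710 = 0.00747/0.00710 = 1.05.
p-value = 2·P(Z > 1.053) ≈ 0.2923. With α = 0.1, fail to reject H₀.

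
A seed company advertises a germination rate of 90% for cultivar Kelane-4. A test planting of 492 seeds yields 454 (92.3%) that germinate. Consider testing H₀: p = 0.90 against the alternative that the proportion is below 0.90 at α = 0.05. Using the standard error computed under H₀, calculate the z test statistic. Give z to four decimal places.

p̂ = 454/492 ≈ 0.922764.
SE = √(p₀(1−p₀)/n) = √(0.09/492) = 0.013525.
z = (0.922764 − 0.9)/0.013525 = 0.022764/0.013525 = 1.6831.
p-value = P(Z < 1.683) ≈ 0.9538. With α = 0.05, fail to reject H₀.

z = 1.6831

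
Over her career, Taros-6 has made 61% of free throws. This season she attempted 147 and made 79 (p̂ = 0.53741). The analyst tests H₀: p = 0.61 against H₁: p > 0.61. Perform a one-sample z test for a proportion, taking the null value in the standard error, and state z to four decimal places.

p̂ = 79/147 = 0.537415.
Under H₀, SE = √(0.61·0.39/147) = √(0.00161837) = 0.040229.
z = (0.537415 − 0.61)/0.040229 = -0.072585/0.040229 = -1.8043.
p-value = P(Z > -1.804) ≈ 0.9644.

z = -1.8043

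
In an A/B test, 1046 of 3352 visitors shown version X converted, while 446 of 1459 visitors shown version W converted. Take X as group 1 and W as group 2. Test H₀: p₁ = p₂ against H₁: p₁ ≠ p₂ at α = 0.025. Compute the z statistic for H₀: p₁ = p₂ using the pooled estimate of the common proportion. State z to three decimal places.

z = 0.439

p̂₁ = 1046/3352 ≈ 0.312053, p̂₂ = 446/1459 ≈ 0.305689.
Pooled p̂ = (1046+446)/(3352+1459) = 1492/4811 = 0.310123.
SE = √(p̂(1−p̂)(1/n₁+1/n₂)) = √(0.310123·0.689877·0.00098373) = √(0.000210466) = 0.014507.
z = (0.312053 − 0.305689)/0.014507 = 0.006364/0.014507 = 0.439.
p-value = 2·P(Z > 0.439) ≈ 0.6609; since p > α = 0.025, fail to reject H₀.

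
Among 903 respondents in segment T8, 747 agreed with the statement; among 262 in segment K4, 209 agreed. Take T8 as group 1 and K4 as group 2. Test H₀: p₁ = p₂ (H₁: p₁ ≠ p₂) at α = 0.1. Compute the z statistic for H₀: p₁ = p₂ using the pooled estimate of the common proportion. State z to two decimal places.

z = 1.10

p̂₁ = 747/903 ≈ 0.8272, p̂₂ = 209/262 ≈ 0.7977.
Pooled p̂ = (747+209)/(903+262) = 956/1165 = 0.8206.
SE = √(p̂(1−p̂)(1/n₁+1/n₂)) = √(0.8206·0.1794·0.00492421) = √(0.000724919) = 0.0269.
z = (0.8272 − 0.7977)/0.0269 = 0.0295/0.0269 = 1.10.
p-value = 2·P(Z > 1.097) ≈ 0.2727. With α = 0.1, fail to reject H₀.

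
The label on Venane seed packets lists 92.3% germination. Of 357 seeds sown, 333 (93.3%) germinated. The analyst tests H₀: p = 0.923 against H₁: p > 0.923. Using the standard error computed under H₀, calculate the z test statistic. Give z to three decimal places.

p̂ = 333/357 = 0.932773.
SE = √(p₀(1−p₀)/n) = √(0.071071/357) = 0.014110.
z = (0.932773 − 0.923)/0.014110 = 0.009773/0.014110 = 0.693.

z = 0.693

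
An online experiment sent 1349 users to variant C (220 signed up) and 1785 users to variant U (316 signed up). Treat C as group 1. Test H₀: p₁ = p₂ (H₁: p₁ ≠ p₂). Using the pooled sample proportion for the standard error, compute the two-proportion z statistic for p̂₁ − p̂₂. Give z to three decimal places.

z = -1.027

p̂₁ = 220/1349 = 0.16308, p̂₂ = 316/1785 = 0.17703.
Pooled p̂ = (220+316)/(1349+1785) = 536/3134 = 0.17103.
SE = √(0.141777 × 0.00130151) = 0.01358.
z = (0.16308 − 0.17703)/0.01358 = -0.01395/0.01358 = -1.027.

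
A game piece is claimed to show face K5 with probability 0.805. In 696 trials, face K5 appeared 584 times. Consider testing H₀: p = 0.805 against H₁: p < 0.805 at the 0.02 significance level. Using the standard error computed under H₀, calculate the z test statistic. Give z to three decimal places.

p̂ = 584/696 ≈ 0.83908.
Standard error under H₀: √(0.805×0.195/696) = 0.01502.
z = (0.83908 − 0.805)/0.01502 = 0.03408/0.01502 = 2.269.
p-value = P(Z < 2.269) ≈ 0.9884; since p > α = 0.02, fail to reject H₀.

z = 2.269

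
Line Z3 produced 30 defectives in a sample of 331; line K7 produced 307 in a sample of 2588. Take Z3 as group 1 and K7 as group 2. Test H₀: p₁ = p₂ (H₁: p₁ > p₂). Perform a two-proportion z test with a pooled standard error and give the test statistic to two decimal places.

z = -1.50

p̂₁ = 30/331 = 0.0906, p̂₂ = 307/2588 = 0.1186.
Pooled p̂ = (30+307)/(331+2588) = 337/2919 = 0.1155.
SE = √(p̂(1−p̂)(1/n₁+1/n₂)) = √(0.1155·0.8845·0.00340755) = √(0.000347984) = 0.0187.
z = (0.0906 − 0.1186)/0.0187 = -0.0280/0.0187 = -1.50.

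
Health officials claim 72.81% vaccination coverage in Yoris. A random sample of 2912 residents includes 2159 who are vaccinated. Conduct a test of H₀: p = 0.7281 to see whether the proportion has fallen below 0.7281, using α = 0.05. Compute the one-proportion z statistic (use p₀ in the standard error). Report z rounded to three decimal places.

p̂ = 2159/2912 = 0.741415.
Standard error under H₀: √(0.7281×0.2719/2912) = 0.008245.
z = (0.741415 − 0.7281)/0.008245 = 0.013315/0.008245 = 1.615.
p-value = P(Z < 1.615) ≈ 0.9468. With α = 0.05, fail to reject H₀.

z = 1.615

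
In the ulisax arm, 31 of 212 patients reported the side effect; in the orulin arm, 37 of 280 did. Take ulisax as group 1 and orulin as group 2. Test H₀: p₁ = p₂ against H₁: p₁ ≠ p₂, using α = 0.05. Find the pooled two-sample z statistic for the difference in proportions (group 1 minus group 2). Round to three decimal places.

p̂₁ = 31/212 ≈ 0.14623, p̂₂ = 37/280 ≈ 0.13214.
Pooled p̂ = (31+37)/(212+280) = 68/492 = 0.13821.
SE = √(p̂(1−p̂)(1/n₁+1/n₂)) = √(0.13821·0.86179·0.00828841) = √(0.000987224) = 0.03142.
z = (0.14623 − 0.13214)/0.03142 = 0.01409/0.03142 = 0.448.
p-value = 2·P(Z > 0.448) ≈ 0.6540. With α = 0.05, fail to reject H₀.

z = 0.448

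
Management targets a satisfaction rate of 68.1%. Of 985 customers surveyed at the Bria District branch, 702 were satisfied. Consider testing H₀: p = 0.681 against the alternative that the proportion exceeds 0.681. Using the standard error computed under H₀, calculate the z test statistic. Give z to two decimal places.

z = 2.13

p̂ = 702/985 ≈ 0.7127.
Under H₀, SE = √(0.681·0.319/985) = √(0.000220547) = 0.0149.
z = (0.7127 − 0.681)/0.0149 = 0.0317/0.0149 = 2.13.
p-value = P(Z > 2.134) ≈ 0.0164.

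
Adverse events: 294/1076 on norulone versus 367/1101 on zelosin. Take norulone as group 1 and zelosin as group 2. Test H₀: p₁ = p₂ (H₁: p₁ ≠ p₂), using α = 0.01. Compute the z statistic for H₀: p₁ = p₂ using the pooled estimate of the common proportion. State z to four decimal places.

z = -3.0489

p̂₁ = 294/1076 = 0.273234, p̂₂ = 367/1101 = 0.333333.
Pooled p̂ = (294+367)/(1076+1101) = 661/2177 = 0.303629.
SE = √(p̂(1−p̂)(1/n₁+1/n₂)) = √(0.303629·0.696371·0.00183763) = √(0.000388546) = 0.019712.
z = (0.273234 − 0.333333)/0.019712 = -0.060099/0.019712 = -3.0489.
p-value = 2·P(Z > 3.049) ≈ 0.0023, so at α = 0.01 we reject H₀.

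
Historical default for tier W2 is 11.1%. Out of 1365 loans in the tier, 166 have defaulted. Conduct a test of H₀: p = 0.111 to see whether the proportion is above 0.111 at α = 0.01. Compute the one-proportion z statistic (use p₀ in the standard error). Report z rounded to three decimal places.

p̂ = 166/1365 = 0.12161.
Under H₀, SE = √(0.111·0.889/1365) = √(7.22923e-05) = 0.00850.
z = (0.12161 − 0.111)/0.00850 = 0.01061/0.00850 = 1.248.
p-value = P(Z > 1.248) ≈ 0.1060, so at α = 0.01 we fail to reject H₀.

z = 1.248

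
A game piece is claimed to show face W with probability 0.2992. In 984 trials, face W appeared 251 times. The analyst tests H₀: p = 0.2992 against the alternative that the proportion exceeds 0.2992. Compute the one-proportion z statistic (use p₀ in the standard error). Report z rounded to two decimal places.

z = -3.02

p̂ = 251/984 ≈ 0.2551.
Under H₀, SE = √(0.2992·0.7008/984) = √(0.000213089) = 0.0146.
z = (0.2551 − 0.2992)/0.0146 = -0.0441/0.0146 = -3.02.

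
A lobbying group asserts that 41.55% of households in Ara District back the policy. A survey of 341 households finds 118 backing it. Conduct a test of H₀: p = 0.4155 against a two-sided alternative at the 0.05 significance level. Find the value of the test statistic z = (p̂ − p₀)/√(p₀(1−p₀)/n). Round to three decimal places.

p̂ = 118/341 ≈ 0.346041.
Under H₀, SE = √(0.4155·0.5845/341) = √(0.000712199) = 0.026687.
z = (0.346041 − 0.4155)/0.026687 = -0.069459/0.026687 = -2.603.
p-value = 2·P(Z > 2.603) ≈ 0.0092. With α = 0.05, reject H₀.

z = -2.603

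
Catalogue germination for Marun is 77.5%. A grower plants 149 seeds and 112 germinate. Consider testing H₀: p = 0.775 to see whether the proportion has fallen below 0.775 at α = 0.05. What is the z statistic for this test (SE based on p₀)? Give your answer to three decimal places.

p̂ = 112/149 = 0.75168.
Standard error under H₀: √(0.775×0.225/149) = 0.03421.
z = (0.75168 − 0.775)/0.03421 = -0.02332/0.03421 = -0.682.
p-value = P(Z < -0.682) ≈ 0.2477, so at α = 0.05 we fail to reject H₀.

z = -0.682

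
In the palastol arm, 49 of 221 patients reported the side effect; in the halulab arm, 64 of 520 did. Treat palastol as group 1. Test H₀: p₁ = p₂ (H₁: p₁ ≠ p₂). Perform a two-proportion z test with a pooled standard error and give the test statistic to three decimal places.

p̂₁ = 49/221 = 0.22172, p̂₂ = 64/520 = 0.12308.
Pooled p̂ = (49+64)/(221+520) = 113/741 = 0.15250.
SE = √(p̂(1−p̂)(1/n₁+1/n₂)) = √(0.15250·0.84750·0.00644796) = √(0.000833344) = 0.02887.
z = (0.22172 − 0.12308)/0.02887 = 0.09864/0.02887 = 3.417.
p-value = 2·P(Z > 3.417) ≈ 0.0006.

z = 3.417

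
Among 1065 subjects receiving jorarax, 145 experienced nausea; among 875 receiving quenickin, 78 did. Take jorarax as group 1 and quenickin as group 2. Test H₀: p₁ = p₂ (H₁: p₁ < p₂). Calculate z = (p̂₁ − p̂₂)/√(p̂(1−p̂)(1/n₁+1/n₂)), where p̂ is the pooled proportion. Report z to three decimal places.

z = 3.230

p̂₁ = 145/1065 ≈ 0.136150, p̂₂ = 78/875 ≈ 0.089143.
Pooled p̂ = (145+78)/(1065+875) = 223/1940 = 0.114948.
SE = √(0.101735 × 0.00208182) = 0.014553.
z = (0.136150 − 0.089143)/0.014553 = 0.047007/0.014553 = 3.230.
p-value = P(Z < 3.230) ≈ 0.9994.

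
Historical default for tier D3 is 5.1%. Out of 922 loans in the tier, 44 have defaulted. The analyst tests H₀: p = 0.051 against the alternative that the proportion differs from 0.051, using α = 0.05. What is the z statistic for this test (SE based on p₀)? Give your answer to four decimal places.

p̂ = 44/922 = 0.047722.
Standard error under H₀: √(0.051×0.949/922) = 0.007245.
z = (0.047722 − 0.051)/0.007245 = -0.003278/0.007245 = -0.4524.
Two-sided p-value ≈ 2·Φ(−0.452) = 0.6510, so at α = 0.05 we fail to reject H₀.

z = -0.4524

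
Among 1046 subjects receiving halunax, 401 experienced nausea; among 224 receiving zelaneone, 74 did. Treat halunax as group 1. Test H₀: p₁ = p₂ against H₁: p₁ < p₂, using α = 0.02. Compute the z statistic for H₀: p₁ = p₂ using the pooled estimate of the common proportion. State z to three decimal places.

p̂₁ = 401/1046 = 0.38337, p̂₂ = 74/224 = 0.33036.
Pooled p̂ = (401+74)/(1046+224) = 475/1270 = 0.37402.
SE = √(0.234128 × 0.00542031) = 0.03562.
z = (0.38337 − 0.33036)/0.03562 = 0.05301/0.03562 = 1.488.
p-value = P(Z < 1.488) ≈ 0.9316; since p > α = 0.02, fail to reject H₀.

z = 1.488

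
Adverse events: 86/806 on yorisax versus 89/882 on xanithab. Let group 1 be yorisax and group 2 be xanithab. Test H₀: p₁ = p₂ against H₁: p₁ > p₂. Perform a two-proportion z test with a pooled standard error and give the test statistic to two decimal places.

p̂₁ = 86/806 = 0.1067, p̂₂ = 89/882 = 0.1009.
Pooled p̂ = (86+89)/(806+882) = 175/1688 = 0.1037.
SE = √(0.0929249 × 0.00237448) = 0.0149.
z = (0.1067 − 0.1009)/0.0149 = 0.0058/0.0149 = 0.39.
p-value = P(Z > 0.390) ≈ 0.3483.

z = 0.39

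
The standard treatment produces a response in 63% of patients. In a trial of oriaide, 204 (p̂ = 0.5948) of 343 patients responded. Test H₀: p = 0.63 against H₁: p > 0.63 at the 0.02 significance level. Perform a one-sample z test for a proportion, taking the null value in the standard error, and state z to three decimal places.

p̂ = 204/343 = 0.59475.
Standard error under H₀: √(0.63×0.37/343) = 0.02607.
z = (0.59475 − 0.63)/0.02607 = -0.03525/0.02607 = -1.352.
p-value = P(Z > -1.352) ≈ 0.9118, so at α = 0.02 we fail to reject H₀.

z = -1.352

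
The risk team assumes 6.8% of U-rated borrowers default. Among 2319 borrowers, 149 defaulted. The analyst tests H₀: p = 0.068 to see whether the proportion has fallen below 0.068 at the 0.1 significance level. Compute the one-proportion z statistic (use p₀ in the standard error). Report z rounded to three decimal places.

z = -0.717

p̂ = 149/2319 ≈ 0.06425.
SE = √(p₀(1−p₀)/n) = √(0.063376/2319) = 0.00523.
z = (0.06425 − 0.068)/0.00523 = -0.00375/0.00523 = -0.717.
p-value = P(Z < -0.717) ≈ 0.2367, so at α = 0.1 we fail to reject H₀.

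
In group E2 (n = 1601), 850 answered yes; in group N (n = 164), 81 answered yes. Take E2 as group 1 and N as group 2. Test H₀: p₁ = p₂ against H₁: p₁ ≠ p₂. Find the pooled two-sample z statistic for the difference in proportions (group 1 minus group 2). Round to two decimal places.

z = 0.90

p̂₁ = 850/1601 ≈ 0.5309, p̂₂ = 81/164 ≈ 0.4939.
Pooled p̂ = (850+81)/(1601+164) = 931/1765 = 0.5275.
SE = √(0.249245 × 0.00672217) = 0.0409.
z = (0.5309 − 0.4939)/0.0409 = 0.0370/0.0409 = 0.90.
p-value = 2·P(Z > 0.904) ≈ 0.3658.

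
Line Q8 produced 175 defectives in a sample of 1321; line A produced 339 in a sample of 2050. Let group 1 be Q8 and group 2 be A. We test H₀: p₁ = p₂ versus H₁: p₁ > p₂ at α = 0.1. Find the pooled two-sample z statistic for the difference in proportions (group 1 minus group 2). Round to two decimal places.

p̂₁ = 175/1321 = 0.1325, p̂₂ = 339/2050 = 0.1654.
Pooled p̂ = (175+339)/(1321+2050) = 514/3371 = 0.1525.
SE = √(p̂(1−p̂)(1/n₁+1/n₂)) = √(0.1525·0.8475·0.00124481) = √(0.000160864) = 0.0127.
z = (0.1325 − 0.1654)/0.0127 = -0.0329/0.0127 = -2.59.
p-value = P(Z > -2.593) ≈ 0.9952, so at α = 0.1 we fail to reject H₀.

z = -2.59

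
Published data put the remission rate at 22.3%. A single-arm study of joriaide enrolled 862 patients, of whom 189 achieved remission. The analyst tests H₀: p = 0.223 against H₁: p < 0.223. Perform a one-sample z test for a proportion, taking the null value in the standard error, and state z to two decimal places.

p̂ = 189/862 = 0.2193.
Standard error under H₀: √(0.223×0.777/862) = 0.0142.
z = (0.2193 − 0.223)/0.0142 = -0.0037/0.0142 = -0.26.

z = -0.26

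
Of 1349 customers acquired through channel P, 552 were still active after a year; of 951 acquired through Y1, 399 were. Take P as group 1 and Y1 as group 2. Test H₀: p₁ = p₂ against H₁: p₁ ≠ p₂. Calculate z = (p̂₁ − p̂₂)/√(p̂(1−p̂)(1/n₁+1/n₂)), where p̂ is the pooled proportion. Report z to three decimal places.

z = -0.497

p̂₁ = 552/1349 = 0.40919, p̂₂ = 399/951 = 0.41956.
Pooled p̂ = (552+399)/(1349+951) = 951/2300 = 0.41348.
SE = √(0.242514 × 0.00179281) = 0.02085.
z = (0.40919 − 0.41956)/0.02085 = -0.01037/0.02085 = -0.497.
p-value = 2·P(Z > 0.497) ≈ 0.6191.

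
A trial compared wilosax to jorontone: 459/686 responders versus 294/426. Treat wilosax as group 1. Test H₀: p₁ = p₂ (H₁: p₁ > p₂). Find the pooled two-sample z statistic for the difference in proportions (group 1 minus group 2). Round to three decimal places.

z = -0.730

p̂₁ = 459/686 = 0.66910, p̂₂ = 294/426 = 0.69014.
Pooled p̂ = (459+294)/(686+426) = 753/1112 = 0.67716.
SE = √(0.218615 × 0.00380514) = 0.02884.
z = (0.66910 − 0.69014)/0.02884 = -0.02104/0.02884 = -0.730.
p-value = P(Z > -0.730) ≈ 0.7672.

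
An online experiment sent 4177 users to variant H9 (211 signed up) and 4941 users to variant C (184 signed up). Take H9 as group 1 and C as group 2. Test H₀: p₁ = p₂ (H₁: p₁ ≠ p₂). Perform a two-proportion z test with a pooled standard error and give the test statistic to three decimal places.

z = 3.102

p̂₁ = 211/4177 = 0.0505147, p̂₂ = 184/4941 = 0.0372394.
Pooled p̂ = (211+184)/(4177+4941) = 395/9118 = 0.0433209.
SE = √(p̂(1−p̂)(1/n₁+1/n₂)) = √(0.0433209·0.9566791·0.000441794) = √(1.83098e-05) = 0.0042790.
z = (0.0505147 − 0.0372394)/0.0042790 = 0.0132753/0.0042790 = 3.102.
p-value = 2·P(Z > 3.102) ≈ 0.0019.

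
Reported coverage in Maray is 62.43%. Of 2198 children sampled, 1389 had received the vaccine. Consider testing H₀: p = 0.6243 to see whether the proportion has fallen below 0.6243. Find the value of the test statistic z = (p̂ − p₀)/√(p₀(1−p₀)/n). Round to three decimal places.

z = 0.739

p̂ = 1389/2198 ≈ 0.631938.
SE = √(p₀(1−p₀)/n) = √(0.23455/2198) = 0.010330.
z = (0.631938 − 0.6243)/0.010330 = 0.007638/0.010330 = 0.739.
p-value = P(Z < 0.739) ≈ 0.7702.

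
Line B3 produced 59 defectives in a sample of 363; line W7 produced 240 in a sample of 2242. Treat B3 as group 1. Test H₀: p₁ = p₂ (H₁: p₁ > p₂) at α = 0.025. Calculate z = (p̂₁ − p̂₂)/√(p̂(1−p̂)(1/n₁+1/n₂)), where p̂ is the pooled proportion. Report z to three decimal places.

z = 3.077

p̂₁ = 59/363 = 0.16253, p̂₂ = 240/2242 = 0.10705.
Pooled p̂ = (59+240)/(363+2242) = 299/2605 = 0.11478.
SE = √(0.101605 × 0.00320085) = 0.01803.
z = (0.16253 − 0.10705)/0.01803 = 0.05548/0.01803 = 3.077.
p-value = P(Z > 3.077) ≈ 0.0010. With α = 0.025, reject H₀.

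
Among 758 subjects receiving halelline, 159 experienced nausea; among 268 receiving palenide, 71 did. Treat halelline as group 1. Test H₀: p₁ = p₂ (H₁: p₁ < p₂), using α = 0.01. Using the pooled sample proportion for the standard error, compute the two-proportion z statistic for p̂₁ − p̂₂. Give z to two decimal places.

p̂₁ = 159/758 = 0.2098, p̂₂ = 71/268 = 0.2649.
Pooled p̂ = (159+71)/(758+268) = 230/1026 = 0.2242.
SE = √(0.173919 × 0.0050506) = 0.0296.
z = (0.2098 − 0.2649)/0.0296 = -0.0551/0.0296 = -1.86.
p-value = P(Z < -1.861) ≈ 0.0314, so at α = 0.01 we fail to reject H₀.

z = -1.86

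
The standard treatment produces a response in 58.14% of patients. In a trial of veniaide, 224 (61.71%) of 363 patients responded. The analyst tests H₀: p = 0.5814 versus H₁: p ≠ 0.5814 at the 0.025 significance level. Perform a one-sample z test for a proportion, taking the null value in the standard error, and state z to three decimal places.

p̂ = 224/363 = 0.61708.
Under H₀, SE = √(0.5814·0.4186/363) = √(0.000670452) = 0.02589.
z = (0.61708 − 0.5814)/0.02589 = 0.03568/0.02589 = 1.378.
p-value = 2·P(Z > 1.378) ≈ 0.1682. With α = 0.025, fail to reject H₀.

z = 1.378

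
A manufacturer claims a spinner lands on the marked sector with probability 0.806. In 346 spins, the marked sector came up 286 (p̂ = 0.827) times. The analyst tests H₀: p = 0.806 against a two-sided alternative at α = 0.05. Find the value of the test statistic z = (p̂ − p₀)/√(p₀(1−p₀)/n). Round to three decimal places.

z = 0.969

p̂ = 286/346 = 0.826590.
Standard error under H₀: √(0.806×0.194/346) = 0.021258.
z = (0.826590 − 0.806)/0.021258 = 0.020590/0.021258 = 0.969.
Two-sided p-value ≈ 2·Φ(−0.969) = 0.3328; since p > α = 0.05, fail to reject H₀.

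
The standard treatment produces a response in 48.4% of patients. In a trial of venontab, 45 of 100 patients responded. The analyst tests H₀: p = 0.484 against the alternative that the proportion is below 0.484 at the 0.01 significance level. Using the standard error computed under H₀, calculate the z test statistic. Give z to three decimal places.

p̂ = 45/100 = 0.45000.
SE = √(p₀(1−p₀)/n) = √(0.24974/100) = 0.04997.
z = (0.45000 − 0.484)/0.04997 = -0.03400/0.04997 = -0.680.
p-value = P(Z < -0.680) ≈ 0.2481; since p > α = 0.01, fail to reject H₀.

z = -0.680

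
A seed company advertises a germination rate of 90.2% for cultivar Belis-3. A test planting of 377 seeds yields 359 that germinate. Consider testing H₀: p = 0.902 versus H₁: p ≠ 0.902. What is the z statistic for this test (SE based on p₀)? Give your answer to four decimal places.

p̂ = 359/377 ≈ 0.9522546.
Standard error under H₀: √(0.902×0.098/377) = 0.0153125.
z = (0.9522546 − 0.902)/0.0153125 = 0.0502546/0.0153125 = 3.2819.
Two-sided p-value ≈ 2·Φ(−3.282) = 0.0010.

z = 3.2819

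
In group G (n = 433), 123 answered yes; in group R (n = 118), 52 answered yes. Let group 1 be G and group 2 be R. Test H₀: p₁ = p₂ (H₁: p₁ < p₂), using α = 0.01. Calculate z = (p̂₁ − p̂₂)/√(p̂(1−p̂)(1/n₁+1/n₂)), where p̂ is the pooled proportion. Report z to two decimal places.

p̂₁ = 123/433 ≈ 0.2841, p̂₂ = 52/118 ≈ 0.4407.
Pooled p̂ = (123+52)/(433+118) = 175/551 = 0.3176.
SE = √(0.216732 × 0.010784) = 0.0483.
z = (0.2841 − 0.4407)/0.0483 = -0.1566/0.0483 = -3.24.
p-value = P(Z < -3.239) ≈ 0.0006; since p < α = 0.01, reject H₀.

z = -3.24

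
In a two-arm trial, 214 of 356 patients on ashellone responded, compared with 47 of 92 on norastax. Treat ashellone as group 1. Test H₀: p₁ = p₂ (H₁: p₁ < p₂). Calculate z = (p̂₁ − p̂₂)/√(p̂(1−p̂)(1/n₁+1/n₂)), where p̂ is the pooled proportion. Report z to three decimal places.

z = 1.565

p̂₁ = 214/356 = 0.60112, p̂₂ = 47/92 = 0.51087.
Pooled p̂ = (214+47)/(356+92) = 261/448 = 0.58259.
SE = √(p̂(1−p̂)(1/n₁+1/n₂)) = √(0.58259·0.41741·0.0136786) = √(0.00332634) = 0.05767.
z = (0.60112 − 0.51087)/0.05767 = 0.09025/0.05767 = 1.565.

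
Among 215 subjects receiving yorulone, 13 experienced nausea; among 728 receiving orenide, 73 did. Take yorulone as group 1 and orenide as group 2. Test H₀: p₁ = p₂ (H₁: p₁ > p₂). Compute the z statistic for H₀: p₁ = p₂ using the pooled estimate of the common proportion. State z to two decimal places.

p̂₁ = 13/215 ≈ 0.0605, p̂₂ = 73/728 ≈ 0.1003.
Pooled p̂ = (13+73)/(215+728) = 86/943 = 0.0912.
SE = √(p̂(1−p̂)(1/n₁+1/n₂)) = √(0.0912·0.9088·0.00602479) = √(0.000499342) = 0.0223.
z = (0.0605 − 0.1003)/0.0223 = -0.0398/0.0223 = -1.78.

z = -1.78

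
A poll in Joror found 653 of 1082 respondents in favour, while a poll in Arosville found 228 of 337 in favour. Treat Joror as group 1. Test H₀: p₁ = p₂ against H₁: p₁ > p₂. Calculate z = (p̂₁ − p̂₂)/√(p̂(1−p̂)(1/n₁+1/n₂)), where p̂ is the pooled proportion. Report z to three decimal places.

p̂₁ = 653/1082 ≈ 0.60351, p̂₂ = 228/337 ≈ 0.67656.
Pooled p̂ = (653+228)/(1082+337) = 881/1419 = 0.62086.
SE = √(0.235393 × 0.00389157) = 0.03027.
z = (0.60351 − 0.67656)/0.03027 = -0.07305/0.03027 = -2.413.

z = -2.413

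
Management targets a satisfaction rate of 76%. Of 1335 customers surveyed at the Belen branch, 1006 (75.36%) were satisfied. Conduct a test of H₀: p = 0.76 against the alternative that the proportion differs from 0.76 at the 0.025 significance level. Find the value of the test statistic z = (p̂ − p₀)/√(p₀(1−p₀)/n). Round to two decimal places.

z = -0.55

p̂ = 1006/1335 ≈ 0.7536.
SE = √(p₀(1−p₀)/n) = √(0.1824/1335) = 0.0117.
z = (0.7536 − 0.76)/0.0117 = -0.0064/0.0117 = -0.55.
p-value = 2·P(Z > 0.551) ≈ 0.5816; since p > α = 0.025, fail to reject H₀.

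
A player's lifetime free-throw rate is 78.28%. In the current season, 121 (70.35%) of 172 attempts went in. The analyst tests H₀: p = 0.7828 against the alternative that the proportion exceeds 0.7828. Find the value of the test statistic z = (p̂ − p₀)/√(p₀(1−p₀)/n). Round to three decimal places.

z = -2.523

p̂ = 121/172 ≈ 0.70349.
Standard error under H₀: √(0.7828×0.2172/172) = 0.03144.
z = (0.70349 − 0.7828)/0.03144 = -0.07931/0.03144 = -2.523.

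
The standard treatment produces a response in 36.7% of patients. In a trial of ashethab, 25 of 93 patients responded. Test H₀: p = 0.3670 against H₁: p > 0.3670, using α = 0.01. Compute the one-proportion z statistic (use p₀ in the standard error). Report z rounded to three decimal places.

z = -1.964

p̂ = 25/93 = 0.26882.
Standard error under H₀: √(0.367×0.633/93) = 0.04998.
z = (0.26882 − 0.367)/0.04998 = -0.09818/0.04998 = -1.964.
p-value = P(Z > -1.964) ≈ 0.9753, so at α = 0.01 we fail to reject H₀.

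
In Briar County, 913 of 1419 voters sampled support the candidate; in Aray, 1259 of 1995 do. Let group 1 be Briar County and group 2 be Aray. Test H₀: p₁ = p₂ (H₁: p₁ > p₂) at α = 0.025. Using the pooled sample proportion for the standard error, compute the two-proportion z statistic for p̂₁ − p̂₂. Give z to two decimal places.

p̂₁ = 913/1419 = 0.6434, p̂₂ = 1259/1995 = 0.6311.
Pooled p̂ = (913+1259)/(1419+1995) = 2172/3414 = 0.6362.
SE = √(p̂(1−p̂)(1/n₁+1/n₂)) = √(0.6362·0.3638·0.00120597) = √(0.000279121) = 0.0167.
z = (0.6434 − 0.6311)/0.0167 = 0.0123/0.0167 = 0.74.
p-value = P(Z > 0.738) ≈ 0.2302, so at α = 0.025 we fail to reject H₀.

z = 0.74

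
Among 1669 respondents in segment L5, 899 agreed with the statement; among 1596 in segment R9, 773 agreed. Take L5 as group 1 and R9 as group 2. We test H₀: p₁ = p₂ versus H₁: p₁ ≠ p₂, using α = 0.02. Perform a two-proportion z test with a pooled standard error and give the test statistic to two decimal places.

z = 3.10

p̂₁ = 899/1669 = 0.5386, p̂₂ = 773/1596 = 0.4843.
Pooled p̂ = (899+773)/(1669+1596) = 1672/3265 = 0.5121.
SE = √(p̂(1−p̂)(1/n₁+1/n₂)) = √(0.5121·0.4879·0.00122573) = √(0.000306252) = 0.0175.
z = (0.5386 − 0.4843)/0.0175 = 0.0543/0.0175 = 3.10.
Two-sided p-value ≈ 2·Φ(−3.103) = 0.0019; since p < α = 0.02, reject H₀.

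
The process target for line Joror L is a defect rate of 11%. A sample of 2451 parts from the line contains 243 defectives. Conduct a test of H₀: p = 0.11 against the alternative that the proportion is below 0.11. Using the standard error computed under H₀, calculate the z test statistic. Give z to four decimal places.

z = -1.7178

p̂ = 243/2451 ≈ 0.0991432.
Under H₀, SE = √(0.11·0.89/2451) = √(3.99429e-05) = 0.0063200.
z = (0.0991432 − 0.11)/0.0063200 = -0.0108568/0.0063200 = -1.7178.
p-value = P(Z < -1.718) ≈ 0.0429.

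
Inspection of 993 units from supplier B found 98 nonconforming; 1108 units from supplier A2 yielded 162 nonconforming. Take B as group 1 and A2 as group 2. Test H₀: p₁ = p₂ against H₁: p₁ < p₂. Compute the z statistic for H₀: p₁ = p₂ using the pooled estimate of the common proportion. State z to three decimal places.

p̂₁ = 98/993 = 0.09869, p̂₂ = 162/1108 = 0.14621.
Pooled p̂ = (98+162)/(993+1108) = 260/2101 = 0.12375.
SE = √(0.108436 × 0.00190958) = 0.01439.
z = (0.09869 − 0.14621)/0.01439 = -0.04752/0.01439 = -3.302.
p-value = P(Z < -3.302) ≈ 0.0005.

z = -3.302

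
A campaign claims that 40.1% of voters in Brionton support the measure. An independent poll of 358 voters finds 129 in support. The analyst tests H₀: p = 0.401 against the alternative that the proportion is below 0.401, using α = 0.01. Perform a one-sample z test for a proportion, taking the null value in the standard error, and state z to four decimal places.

z = -1.5699

p̂ = 129/358 ≈ 0.360335.
Standard error under H₀: √(0.401×0.599/358) = 0.025903.
z = (0.360335 − 0.401)/0.025903 = -0.040665/0.025903 = -1.5699.
p-value = P(Z < -1.570) ≈ 0.0582; since p > α = 0.01, fail to reject H₀.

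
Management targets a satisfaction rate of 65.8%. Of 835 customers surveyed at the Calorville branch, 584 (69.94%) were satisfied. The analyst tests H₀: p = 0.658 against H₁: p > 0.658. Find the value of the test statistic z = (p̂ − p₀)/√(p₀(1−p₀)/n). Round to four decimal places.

p̂ = 584/835 ≈ 0.6994012.
Under H₀, SE = √(0.658·0.342/835) = √(0.000269504) = 0.0164166.
z = (0.6994012 − 0.658)/0.0164166 = 0.0414012/0.0164166 = 2.5219.

z = 2.5219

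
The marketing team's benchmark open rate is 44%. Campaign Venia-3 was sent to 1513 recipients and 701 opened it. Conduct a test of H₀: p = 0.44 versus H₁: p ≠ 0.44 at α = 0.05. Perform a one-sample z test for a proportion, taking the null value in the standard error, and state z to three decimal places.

p̂ = 701/1513 ≈ 0.463318.
Under H₀, SE = √(0.44·0.56/1513) = √(0.000162855) = 0.012761.
z = (0.463318 − 0.44)/0.012761 = 0.023318/0.012761 = 1.827.
Two-sided p-value ≈ 2·Φ(−1.827) = 0.0677. With α = 0.05, fail to reject H₀.

z = 1.827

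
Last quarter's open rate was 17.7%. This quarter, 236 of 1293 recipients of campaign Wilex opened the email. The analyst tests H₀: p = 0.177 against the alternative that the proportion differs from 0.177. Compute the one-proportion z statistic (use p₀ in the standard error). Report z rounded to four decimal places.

z = 0.5202

p̂ = 236/1293 = 0.182521.
Standard error under H₀: √(0.177×0.823/1293) = 0.010614.
z = (0.182521 − 0.177)/0.010614 = 0.005521/0.010614 = 0.5202.
Two-sided p-value ≈ 2·Φ(−0.520) = 0.6029.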